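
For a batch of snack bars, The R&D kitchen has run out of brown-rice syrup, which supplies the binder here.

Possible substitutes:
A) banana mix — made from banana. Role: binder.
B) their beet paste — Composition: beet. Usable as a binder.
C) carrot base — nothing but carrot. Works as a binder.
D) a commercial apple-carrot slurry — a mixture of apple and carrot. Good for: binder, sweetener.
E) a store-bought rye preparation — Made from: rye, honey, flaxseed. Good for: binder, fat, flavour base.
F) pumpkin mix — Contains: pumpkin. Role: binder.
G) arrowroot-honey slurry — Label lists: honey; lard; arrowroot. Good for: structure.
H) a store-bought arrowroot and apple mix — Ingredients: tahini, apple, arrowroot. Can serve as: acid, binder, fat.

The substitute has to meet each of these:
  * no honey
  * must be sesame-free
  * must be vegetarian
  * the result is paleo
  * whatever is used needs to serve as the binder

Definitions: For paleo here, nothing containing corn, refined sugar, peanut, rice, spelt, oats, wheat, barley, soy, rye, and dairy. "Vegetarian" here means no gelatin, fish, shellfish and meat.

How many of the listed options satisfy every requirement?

5

A: works as a binder, vegetarian, no sesame — OK
B: no honey, no sesame — valid
C: only carrot; none excluded — valid
D: all constraints satisfied — valid
E: has rye, so not paleo; has honey, so not honey-free — out
F: vegetarian, paleo — keep
G: not usable as a binder; has lard, so not vegetarian (and 1 more) — reject
H: has tahini, so not sesame-free — out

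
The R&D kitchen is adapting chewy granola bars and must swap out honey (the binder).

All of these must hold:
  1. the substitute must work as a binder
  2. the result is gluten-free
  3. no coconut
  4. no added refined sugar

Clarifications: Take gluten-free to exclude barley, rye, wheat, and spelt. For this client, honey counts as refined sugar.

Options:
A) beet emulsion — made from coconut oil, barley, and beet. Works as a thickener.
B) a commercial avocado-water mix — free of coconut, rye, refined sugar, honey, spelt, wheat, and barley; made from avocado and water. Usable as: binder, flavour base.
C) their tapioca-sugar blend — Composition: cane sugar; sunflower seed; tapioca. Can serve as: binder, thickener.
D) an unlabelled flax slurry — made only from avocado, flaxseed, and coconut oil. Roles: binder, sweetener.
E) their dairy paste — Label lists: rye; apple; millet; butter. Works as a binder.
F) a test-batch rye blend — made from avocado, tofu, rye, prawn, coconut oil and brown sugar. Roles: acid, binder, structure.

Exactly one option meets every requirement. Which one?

A: not usable as a binder; has barley, so not gluten-free (and 1 more) — no
B: works as a binder, gluten-free, no coconut — valid
C: has cane sugar, so not no-added-sugar — no
D: has coconut oil, so not coconut-free — reject
E: has rye, so not gluten-free — reject
F: has rye, so not gluten-free; has brown sugar, so not no-added-sugar (and 1 more) — out

B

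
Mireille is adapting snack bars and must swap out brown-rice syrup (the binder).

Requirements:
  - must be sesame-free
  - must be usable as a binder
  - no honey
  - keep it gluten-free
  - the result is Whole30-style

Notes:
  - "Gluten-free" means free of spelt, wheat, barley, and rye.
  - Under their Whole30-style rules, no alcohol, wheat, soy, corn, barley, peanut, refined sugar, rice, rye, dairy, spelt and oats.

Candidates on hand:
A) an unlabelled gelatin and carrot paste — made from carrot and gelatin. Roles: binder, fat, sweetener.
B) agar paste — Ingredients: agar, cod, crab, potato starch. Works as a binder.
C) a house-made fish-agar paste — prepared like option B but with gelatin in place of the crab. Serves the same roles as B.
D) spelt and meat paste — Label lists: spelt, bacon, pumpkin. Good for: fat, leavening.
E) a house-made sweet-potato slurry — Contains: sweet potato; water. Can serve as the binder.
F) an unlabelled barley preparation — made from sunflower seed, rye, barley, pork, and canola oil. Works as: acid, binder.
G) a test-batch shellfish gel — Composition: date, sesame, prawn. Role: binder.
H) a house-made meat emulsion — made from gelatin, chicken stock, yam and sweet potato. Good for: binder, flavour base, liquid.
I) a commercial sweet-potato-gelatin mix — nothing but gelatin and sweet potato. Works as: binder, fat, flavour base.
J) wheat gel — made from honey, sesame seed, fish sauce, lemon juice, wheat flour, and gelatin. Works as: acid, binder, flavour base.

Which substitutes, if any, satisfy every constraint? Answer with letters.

A, B, C, E, H, I

A: only gelatin and carrot; none excluded — keep
B: no sesame, gluten-free — keep
C: nothing on the exclusion list — OK
D: not usable as a binder; has spelt, so not gluten-free (and 1 more) — reject
E: no sesame, gluten-free — valid
F: has barley, so not gluten-free; has barley, so not Whole30-style — out
G: has sesame, so not sesame-free — reject
H: Whole30-style, no sesame — valid
I: nothing on the exclusion list — OK
J: has wheat flour, so not gluten-free; has wheat flour, so not Whole30-style (and 2 more) — no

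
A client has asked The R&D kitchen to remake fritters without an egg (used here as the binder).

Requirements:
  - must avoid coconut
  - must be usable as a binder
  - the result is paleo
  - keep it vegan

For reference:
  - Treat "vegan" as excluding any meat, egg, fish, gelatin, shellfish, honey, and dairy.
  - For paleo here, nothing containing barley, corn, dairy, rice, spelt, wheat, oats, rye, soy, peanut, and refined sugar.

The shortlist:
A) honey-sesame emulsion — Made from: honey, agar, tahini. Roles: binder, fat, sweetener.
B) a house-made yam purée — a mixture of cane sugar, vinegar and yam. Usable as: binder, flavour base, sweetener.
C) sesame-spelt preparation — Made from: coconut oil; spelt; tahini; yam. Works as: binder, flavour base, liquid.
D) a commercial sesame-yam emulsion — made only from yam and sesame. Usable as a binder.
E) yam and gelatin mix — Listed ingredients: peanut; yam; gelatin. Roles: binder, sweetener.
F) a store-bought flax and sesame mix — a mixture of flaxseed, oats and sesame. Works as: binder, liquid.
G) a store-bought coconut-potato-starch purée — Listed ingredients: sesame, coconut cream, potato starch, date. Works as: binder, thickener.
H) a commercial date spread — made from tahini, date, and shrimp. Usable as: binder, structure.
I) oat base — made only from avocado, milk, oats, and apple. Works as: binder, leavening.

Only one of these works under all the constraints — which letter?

D

A: has honey, so not vegan — out
B: has cane sugar, so not paleo — reject
C: has spelt, so not paleo; has coconut oil, so not coconut-free — out
D: only sesame and yam; none excluded — valid
E: has gelatin, so not vegan; has peanut, so not paleo — reject
F: has oats, so not paleo — reject
G: has coconut cream, so not coconut-free — out
H: has shrimp, so not vegan — no
I: has milk, so not vegan; has milk, so not paleo — out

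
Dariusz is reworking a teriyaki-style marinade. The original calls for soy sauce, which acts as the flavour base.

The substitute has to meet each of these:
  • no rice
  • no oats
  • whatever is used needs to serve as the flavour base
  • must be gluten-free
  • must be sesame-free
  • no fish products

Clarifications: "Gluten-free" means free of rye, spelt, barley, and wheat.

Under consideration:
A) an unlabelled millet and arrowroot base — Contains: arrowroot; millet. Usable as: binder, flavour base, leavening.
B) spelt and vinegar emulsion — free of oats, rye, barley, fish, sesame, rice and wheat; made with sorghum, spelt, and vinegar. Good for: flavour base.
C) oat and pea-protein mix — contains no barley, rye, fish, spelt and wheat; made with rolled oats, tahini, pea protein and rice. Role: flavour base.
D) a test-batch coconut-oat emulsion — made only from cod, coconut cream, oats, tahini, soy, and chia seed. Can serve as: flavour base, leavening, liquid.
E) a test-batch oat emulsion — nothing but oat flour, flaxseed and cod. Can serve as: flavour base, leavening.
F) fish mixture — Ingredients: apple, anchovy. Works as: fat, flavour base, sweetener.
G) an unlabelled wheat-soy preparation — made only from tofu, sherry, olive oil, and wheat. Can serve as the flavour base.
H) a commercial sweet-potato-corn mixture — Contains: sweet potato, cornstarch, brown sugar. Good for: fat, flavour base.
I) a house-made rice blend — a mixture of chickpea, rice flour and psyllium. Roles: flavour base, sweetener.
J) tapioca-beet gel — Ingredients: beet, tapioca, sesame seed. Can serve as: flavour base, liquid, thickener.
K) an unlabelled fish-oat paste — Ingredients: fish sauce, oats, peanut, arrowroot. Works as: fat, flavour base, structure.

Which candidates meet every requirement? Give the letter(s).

A: only millet and arrowroot; none excluded — valid
B: has spelt, so not gluten-free — out
C: has rice, so not rice-free; has tahini, so not sesame-free (and 1 more) — reject
D: has tahini, so not sesame-free; has oats, so not oat-free (and 1 more) — no
E: has oat flour, so not oat-free; has cod, so not fish-free — out
F: has anchovy, so not fish-free — no
G: has wheat, so not gluten-free — no
H: all constraints satisfied — valid
I: has rice flour, so not rice-free — out
J: has sesame seed, so not sesame-free — reject
K: has oats, so not oat-free; has fish sauce, so not fish-free — out

A, H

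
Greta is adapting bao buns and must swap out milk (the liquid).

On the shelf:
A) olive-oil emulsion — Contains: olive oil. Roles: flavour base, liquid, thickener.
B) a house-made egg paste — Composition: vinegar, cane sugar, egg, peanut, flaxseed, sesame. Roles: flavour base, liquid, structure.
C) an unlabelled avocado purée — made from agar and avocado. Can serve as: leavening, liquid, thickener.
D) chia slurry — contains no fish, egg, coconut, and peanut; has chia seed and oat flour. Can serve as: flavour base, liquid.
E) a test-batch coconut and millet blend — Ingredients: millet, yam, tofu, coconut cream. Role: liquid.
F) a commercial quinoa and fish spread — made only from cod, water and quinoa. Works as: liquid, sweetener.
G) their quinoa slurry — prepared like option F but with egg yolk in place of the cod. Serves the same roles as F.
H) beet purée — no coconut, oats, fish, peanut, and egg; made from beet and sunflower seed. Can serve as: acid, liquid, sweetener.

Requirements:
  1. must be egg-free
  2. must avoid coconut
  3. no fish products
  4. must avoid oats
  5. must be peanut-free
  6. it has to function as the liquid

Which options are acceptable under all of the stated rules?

A: no oats, no coconut — OK
B: has egg, so not egg-free; has peanut, so not peanut-free — reject
C: only agar and avocado; none excluded — valid
D: has oat flour, so not oat-free — out
E: has coconut cream, so not coconut-free — no
F: has cod, so not fish-free — reject
G: has egg yolk, so not egg-free — reject
H: works as a liquid, no peanut, no egg — OK

A, C, H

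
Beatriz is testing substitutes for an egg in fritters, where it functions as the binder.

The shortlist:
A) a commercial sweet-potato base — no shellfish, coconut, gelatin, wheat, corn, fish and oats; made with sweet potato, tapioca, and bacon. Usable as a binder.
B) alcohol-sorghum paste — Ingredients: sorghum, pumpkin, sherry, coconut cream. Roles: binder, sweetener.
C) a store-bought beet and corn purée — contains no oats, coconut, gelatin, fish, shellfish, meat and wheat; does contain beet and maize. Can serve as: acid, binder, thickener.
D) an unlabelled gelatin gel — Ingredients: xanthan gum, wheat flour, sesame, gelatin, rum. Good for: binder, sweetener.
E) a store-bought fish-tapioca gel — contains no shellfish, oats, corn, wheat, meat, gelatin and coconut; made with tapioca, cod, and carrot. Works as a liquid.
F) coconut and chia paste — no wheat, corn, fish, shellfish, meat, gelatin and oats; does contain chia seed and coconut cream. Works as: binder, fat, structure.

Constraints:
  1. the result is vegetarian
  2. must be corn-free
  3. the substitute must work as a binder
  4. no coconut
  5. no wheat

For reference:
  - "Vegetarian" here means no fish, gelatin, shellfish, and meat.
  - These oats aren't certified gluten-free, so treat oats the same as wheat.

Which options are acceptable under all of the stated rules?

A: has bacon, so not vegetarian — reject
B: has coconut cream, so not coconut-free — reject
C: has maize, so not corn-free — reject
D: has gelatin, so not vegetarian; has wheat flour, so not wheat-free — no
E: not usable as a binder; has cod, so not vegetarian — no
F: has coconut cream, so not coconut-free — out

none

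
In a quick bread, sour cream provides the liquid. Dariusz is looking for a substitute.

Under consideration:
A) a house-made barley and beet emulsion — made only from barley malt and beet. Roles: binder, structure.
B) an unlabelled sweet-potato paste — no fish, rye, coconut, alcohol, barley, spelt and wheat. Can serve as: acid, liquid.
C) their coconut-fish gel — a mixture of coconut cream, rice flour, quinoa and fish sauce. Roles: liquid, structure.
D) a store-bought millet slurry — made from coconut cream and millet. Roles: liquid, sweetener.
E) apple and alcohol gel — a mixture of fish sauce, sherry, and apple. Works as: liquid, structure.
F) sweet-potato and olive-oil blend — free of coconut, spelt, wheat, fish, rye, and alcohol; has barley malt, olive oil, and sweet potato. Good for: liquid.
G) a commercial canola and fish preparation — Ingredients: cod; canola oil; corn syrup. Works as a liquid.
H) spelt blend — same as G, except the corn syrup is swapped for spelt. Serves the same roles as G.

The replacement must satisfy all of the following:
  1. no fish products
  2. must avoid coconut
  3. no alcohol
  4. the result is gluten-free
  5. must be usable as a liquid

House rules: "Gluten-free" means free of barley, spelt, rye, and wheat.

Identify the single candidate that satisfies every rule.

B

A: not usable as a liquid; has barley malt, so not gluten-free — no
B: works as a liquid, no fish, no coconut — keep
C: has fish sauce, so not fish-free; has coconut cream, so not coconut-free — out
D: has coconut cream, so not coconut-free — no
E: has fish sauce, so not fish-free; has sherry, so not alcohol-free — no
F: has barley malt, so not gluten-free — reject
G: has cod, so not fish-free — out
H: has spelt, so not gluten-free; has cod, so not fish-free — out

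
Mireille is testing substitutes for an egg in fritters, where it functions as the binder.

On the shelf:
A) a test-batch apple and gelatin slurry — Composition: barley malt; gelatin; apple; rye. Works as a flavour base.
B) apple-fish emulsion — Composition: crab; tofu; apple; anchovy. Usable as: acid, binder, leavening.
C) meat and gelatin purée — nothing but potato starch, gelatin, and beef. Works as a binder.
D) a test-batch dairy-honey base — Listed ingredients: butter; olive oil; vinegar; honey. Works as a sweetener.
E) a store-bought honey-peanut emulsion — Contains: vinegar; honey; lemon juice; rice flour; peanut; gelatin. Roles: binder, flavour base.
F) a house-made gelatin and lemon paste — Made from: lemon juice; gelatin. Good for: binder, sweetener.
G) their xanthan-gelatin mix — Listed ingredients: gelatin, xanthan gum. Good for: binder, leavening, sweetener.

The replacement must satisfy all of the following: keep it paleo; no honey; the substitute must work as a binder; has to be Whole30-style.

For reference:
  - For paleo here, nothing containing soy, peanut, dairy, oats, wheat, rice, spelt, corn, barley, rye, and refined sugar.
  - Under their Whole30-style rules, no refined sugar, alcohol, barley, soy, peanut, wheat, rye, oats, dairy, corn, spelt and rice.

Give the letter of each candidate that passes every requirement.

C, F, G

A: not usable as a binder; has barley malt, so not paleo (and 1 more) — reject
B: has tofu, so not paleo; has tofu, so not Whole30-style — out
C: all constraints satisfied — keep
D: not usable as a binder; has butter, so not paleo (and 2 more) — reject
E: has peanut, so not paleo; has peanut, so not Whole30-style (and 1 more) — out
F: Whole30-style, no honey — valid
G: only gelatin and xanthan gum; none excluded — keep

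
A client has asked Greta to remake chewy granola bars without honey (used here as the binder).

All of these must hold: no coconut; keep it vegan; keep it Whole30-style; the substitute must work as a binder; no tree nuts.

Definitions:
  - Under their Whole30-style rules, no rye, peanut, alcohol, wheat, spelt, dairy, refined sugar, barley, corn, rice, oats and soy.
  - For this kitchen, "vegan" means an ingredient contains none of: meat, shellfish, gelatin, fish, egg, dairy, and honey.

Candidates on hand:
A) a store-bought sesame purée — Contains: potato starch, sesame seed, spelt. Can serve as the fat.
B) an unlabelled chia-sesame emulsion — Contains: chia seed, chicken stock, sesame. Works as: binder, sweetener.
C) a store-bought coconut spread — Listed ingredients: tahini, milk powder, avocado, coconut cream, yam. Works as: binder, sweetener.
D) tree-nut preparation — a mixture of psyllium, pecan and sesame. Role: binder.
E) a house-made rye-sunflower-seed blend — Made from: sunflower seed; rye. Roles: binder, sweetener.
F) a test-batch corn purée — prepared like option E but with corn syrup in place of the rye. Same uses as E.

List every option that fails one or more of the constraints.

A: not usable as a binder; has spelt, so not Whole30-style — no
B: has chicken stock, so not vegan — out
C: has milk powder, so not Whole30-style; has milk powder, so not vegan (and 1 more) — out
D: has pecan, so not tree-nut-free — out
E: has rye, so not Whole30-style — reject
F: has corn syrup, so not Whole30-style — reject

A, B, C, D, E, F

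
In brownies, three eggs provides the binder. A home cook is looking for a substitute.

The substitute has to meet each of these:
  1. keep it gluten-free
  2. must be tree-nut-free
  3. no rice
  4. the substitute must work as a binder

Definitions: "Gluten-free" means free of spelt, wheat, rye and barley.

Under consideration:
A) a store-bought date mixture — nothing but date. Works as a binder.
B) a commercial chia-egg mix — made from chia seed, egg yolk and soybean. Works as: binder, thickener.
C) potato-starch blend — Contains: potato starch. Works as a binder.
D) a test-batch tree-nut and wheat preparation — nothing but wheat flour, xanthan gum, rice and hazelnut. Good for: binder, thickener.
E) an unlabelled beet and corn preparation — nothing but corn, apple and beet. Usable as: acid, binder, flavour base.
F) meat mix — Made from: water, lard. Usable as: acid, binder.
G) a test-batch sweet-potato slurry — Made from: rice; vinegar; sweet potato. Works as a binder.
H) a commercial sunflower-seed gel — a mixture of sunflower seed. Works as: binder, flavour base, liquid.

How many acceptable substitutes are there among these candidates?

A: only date; none excluded — valid
B: no rice, no tree nuts — keep
C: all constraints satisfied — keep
D: has wheat flour, so not gluten-free; has rice, so not rice-free (and 1 more) — no
E: no rice, gluten-free — keep
F: only lard and water; none excluded — keep
G: has rice, so not rice-free — no
H: works as a binder, no rice, gluten-free — valid

6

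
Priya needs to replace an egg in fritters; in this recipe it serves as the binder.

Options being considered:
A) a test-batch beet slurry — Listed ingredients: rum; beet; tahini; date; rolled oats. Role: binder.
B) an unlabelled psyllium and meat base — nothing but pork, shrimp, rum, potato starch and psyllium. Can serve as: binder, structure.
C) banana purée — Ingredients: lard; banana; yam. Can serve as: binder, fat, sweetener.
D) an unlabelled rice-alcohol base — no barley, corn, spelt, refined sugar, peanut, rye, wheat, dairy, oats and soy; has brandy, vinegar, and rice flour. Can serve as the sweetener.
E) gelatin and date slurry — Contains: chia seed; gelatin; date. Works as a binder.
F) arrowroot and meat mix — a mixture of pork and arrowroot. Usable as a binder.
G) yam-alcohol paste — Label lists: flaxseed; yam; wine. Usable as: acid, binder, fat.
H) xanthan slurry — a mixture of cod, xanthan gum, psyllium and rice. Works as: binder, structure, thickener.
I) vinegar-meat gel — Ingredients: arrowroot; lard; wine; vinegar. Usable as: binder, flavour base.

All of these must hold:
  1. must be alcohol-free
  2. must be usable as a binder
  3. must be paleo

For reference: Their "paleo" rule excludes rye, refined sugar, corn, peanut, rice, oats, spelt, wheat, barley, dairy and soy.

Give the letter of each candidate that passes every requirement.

C, E, F

A: has rolled oats, so not paleo; has rum, so not alcohol-free — reject
B: has rum, so not alcohol-free — reject
C: all constraints satisfied — OK
D: not usable as a binder; has rice flour, so not paleo (and 1 more) — out
E: every rule checks out — keep
F: only pork and arrowroot; none excluded — valid
G: has wine, so not alcohol-free — reject
H: has rice, so not paleo — out
I: has wine, so not alcohol-free — out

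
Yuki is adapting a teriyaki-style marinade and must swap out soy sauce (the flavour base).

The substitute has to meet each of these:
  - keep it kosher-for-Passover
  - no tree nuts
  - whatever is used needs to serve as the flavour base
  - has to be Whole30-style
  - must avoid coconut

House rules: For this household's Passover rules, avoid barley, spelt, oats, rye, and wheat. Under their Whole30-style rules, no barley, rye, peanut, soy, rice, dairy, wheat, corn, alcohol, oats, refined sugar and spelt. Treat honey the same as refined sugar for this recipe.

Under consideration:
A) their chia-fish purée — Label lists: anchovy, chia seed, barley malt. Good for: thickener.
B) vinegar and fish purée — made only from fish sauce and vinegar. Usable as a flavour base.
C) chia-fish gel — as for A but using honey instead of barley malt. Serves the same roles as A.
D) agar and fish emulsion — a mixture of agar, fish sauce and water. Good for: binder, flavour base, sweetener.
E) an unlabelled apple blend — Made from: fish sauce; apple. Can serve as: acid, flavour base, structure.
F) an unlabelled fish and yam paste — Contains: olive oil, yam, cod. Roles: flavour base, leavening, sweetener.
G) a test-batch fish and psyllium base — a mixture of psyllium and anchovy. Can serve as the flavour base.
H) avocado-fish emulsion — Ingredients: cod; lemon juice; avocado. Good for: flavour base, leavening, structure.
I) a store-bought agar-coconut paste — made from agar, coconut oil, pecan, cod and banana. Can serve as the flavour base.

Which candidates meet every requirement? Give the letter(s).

B, D, E, F, G, H

A: not usable as a flavour base; has barley malt, so not kosher-for-Passover (and 1 more) — no
B: Whole30-style, no coconut — valid
C: not usable as a flavour base; has honey, so not Whole30-style — no
D: all constraints satisfied — OK
E: works as a flavour base, no coconut, Whole30-style — keep
F: only cod, yam, and olive oil; none excluded — keep
G: all constraints satisfied — valid
H: all constraints satisfied — keep
I: has coconut oil, so not coconut-free; has pecan, so not tree-nut-free — reject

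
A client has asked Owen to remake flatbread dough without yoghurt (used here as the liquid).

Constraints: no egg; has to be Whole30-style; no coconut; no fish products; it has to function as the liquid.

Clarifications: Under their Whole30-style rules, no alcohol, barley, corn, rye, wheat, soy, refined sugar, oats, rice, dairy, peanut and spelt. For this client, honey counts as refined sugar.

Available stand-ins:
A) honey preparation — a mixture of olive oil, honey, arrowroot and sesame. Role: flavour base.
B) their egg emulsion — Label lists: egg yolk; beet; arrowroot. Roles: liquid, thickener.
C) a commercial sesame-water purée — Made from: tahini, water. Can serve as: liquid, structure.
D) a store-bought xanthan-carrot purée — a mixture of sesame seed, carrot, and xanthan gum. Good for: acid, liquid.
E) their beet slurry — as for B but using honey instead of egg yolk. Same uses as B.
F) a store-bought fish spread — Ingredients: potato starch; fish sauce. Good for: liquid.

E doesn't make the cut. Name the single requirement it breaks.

Whole30-style

usable as a liquid: satisfied
Whole30-style: has honey — fails
egg-free: satisfied
coconut-free: satisfied
fish-free: satisfied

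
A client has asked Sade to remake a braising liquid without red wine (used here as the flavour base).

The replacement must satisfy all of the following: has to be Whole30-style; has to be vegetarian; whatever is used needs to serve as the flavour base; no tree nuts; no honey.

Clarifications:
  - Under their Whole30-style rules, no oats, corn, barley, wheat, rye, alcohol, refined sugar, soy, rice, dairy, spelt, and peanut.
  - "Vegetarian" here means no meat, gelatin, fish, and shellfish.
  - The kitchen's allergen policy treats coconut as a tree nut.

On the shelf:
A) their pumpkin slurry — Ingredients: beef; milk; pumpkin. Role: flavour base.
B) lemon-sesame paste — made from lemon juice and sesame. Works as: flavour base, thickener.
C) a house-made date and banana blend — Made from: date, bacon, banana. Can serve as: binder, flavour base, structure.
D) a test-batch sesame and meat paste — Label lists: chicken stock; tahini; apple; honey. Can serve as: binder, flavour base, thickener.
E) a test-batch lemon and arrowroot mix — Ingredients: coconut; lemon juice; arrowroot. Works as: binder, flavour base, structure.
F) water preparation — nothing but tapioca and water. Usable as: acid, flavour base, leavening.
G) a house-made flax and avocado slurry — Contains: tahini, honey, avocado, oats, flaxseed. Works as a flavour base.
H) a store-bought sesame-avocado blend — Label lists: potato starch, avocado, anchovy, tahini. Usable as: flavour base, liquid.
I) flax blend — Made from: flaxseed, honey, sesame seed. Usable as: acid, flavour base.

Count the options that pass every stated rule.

2

A: has milk, so not Whole30-style; has beef, so not vegetarian — no
B: works as a flavour base, tree-nut-free, Whole30-style — keep
C: has bacon, so not vegetarian — out
D: has chicken stock, so not vegetarian; has honey, so not honey-free — out
E: has coconut, so not tree-nut-free — no
F: all constraints satisfied — keep
G: has oats, so not Whole30-style; has honey, so not honey-free — out
H: has anchovy, so not vegetarian — out
I: has honey, so not honey-free — reject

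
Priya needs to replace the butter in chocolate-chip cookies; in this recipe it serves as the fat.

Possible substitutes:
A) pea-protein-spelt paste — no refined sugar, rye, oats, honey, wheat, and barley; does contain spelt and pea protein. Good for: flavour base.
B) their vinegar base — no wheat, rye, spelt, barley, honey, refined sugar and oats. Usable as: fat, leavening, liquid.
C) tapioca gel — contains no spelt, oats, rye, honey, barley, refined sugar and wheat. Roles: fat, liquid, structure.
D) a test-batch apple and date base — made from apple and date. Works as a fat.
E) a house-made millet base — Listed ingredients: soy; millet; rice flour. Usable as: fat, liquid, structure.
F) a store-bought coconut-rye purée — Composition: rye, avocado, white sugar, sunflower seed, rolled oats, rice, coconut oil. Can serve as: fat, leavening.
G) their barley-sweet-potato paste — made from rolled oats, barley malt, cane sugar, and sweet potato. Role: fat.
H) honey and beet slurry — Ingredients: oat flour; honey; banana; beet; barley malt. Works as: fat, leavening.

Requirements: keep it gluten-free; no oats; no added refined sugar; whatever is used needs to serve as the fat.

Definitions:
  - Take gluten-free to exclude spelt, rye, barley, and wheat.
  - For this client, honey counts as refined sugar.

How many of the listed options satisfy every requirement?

A: not usable as a fat; has spelt, so not gluten-free — no
B: no oats, gluten-free — valid
C: no-added-sugar, gluten-free — keep
D: only apple and date; none excluded — valid
E: all constraints satisfied — OK
F: has rye, so not gluten-free; has white sugar, so not no-added-sugar (and 1 more) — out
G: has barley malt, so not gluten-free; has cane sugar, so not no-added-sugar (and 1 more) — out
H: has barley malt, so not gluten-free; has honey, so not no-added-sugar (and 1 more) — reject

4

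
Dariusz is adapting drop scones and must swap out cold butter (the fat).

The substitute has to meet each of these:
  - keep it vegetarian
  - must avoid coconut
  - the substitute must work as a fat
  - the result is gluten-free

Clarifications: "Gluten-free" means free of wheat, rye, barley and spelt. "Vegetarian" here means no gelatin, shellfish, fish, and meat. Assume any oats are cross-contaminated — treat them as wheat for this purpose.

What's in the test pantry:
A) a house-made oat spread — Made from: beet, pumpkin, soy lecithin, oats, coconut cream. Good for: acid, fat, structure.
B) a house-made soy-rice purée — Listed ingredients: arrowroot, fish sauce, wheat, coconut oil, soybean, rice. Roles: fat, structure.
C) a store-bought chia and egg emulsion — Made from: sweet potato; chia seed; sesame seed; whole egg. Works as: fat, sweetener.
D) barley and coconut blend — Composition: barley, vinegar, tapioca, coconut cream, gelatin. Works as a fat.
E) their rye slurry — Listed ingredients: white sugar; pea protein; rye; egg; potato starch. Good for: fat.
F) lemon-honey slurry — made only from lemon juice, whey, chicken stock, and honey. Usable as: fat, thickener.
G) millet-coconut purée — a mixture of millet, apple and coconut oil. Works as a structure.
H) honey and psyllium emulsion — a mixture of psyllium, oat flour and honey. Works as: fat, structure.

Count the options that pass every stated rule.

1

A: has oats, so not gluten-free; has coconut cream, so not coconut-free — no
B: has wheat, so not gluten-free; has fish sauce, so not vegetarian (and 1 more) — no
C: whole egg and sesame seed etc. — none of it excluded — keep
D: has barley, so not gluten-free; has gelatin, so not vegetarian (and 1 more) — reject
E: has rye, so not gluten-free — out
F: has chicken stock, so not vegetarian — out
G: not usable as a fat; has coconut oil, so not coconut-free — reject
H: has oat flour, so not gluten-free — no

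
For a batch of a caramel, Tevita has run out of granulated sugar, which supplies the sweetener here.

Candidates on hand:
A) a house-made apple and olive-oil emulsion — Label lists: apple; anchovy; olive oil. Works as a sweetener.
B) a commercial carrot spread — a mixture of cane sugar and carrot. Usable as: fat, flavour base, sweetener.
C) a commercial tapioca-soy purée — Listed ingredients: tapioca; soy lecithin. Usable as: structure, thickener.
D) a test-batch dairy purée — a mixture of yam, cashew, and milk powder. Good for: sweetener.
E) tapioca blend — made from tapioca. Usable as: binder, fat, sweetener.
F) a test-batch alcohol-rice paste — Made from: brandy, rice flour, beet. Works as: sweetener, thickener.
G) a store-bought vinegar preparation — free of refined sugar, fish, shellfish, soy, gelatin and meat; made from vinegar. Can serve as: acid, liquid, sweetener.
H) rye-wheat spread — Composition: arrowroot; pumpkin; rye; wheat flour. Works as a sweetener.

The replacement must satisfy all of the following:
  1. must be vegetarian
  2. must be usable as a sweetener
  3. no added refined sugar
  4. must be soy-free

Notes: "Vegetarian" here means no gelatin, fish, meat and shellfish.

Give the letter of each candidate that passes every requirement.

A: has anchovy, so not vegetarian — out
B: has cane sugar, so not no-added-sugar — no
C: not usable as a sweetener; has soy lecithin, so not soy-free — no
D: nothing on the exclusion list — OK
E: only tapioca; none excluded — OK
F: only brandy, rice flour, and beet; none excluded — OK
G: no soy, no refined sugar — OK
H: vegetarian, no refined sugar — OK

D, E, F, G, H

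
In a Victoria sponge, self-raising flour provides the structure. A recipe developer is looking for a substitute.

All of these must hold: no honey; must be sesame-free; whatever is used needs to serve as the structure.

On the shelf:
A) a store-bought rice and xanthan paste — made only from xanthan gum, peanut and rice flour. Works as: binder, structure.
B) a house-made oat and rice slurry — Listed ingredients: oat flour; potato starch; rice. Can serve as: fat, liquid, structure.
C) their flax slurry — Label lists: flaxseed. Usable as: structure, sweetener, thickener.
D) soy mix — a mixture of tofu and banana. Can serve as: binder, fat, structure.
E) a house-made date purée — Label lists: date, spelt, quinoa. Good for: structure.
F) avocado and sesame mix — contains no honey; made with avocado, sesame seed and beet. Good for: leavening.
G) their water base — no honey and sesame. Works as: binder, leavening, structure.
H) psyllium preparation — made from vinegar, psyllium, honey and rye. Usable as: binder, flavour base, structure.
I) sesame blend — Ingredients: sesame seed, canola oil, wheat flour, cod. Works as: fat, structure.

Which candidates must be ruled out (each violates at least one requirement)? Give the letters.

F, H, I

A: every rule checks out — keep
B: every rule checks out — OK
C: works as a structure, no honey, no sesame — keep
D: no sesame, no honey — valid
E: only spelt, date and quinoa; none excluded — OK
F: not usable as a structure; has sesame seed, so not sesame-free — out
G: works as a structure, no sesame, no honey — OK
H: has honey, so not honey-free — out
I: has sesame seed, so not sesame-free — out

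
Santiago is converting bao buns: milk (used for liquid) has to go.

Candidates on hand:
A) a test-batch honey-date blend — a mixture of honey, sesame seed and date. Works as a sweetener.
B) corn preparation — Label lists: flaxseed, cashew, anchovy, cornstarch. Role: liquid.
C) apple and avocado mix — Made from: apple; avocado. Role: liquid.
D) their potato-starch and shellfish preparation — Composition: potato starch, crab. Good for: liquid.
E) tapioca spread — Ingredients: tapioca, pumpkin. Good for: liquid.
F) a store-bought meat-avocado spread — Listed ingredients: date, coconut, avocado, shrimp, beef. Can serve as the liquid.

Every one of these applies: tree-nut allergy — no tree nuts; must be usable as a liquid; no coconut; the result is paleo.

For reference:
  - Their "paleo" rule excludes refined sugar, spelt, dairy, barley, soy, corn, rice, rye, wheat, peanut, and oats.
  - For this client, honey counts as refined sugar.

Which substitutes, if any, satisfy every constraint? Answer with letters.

C, D, E

A: not usable as a liquid; has honey, so not paleo — reject
B: has cornstarch, so not paleo; has cashew, so not tree-nut-free — reject
C: only avocado and apple; none excluded — valid
D: every rule checks out — keep
E: nothing on the exclusion list — keep
F: has coconut, so not coconut-free — reject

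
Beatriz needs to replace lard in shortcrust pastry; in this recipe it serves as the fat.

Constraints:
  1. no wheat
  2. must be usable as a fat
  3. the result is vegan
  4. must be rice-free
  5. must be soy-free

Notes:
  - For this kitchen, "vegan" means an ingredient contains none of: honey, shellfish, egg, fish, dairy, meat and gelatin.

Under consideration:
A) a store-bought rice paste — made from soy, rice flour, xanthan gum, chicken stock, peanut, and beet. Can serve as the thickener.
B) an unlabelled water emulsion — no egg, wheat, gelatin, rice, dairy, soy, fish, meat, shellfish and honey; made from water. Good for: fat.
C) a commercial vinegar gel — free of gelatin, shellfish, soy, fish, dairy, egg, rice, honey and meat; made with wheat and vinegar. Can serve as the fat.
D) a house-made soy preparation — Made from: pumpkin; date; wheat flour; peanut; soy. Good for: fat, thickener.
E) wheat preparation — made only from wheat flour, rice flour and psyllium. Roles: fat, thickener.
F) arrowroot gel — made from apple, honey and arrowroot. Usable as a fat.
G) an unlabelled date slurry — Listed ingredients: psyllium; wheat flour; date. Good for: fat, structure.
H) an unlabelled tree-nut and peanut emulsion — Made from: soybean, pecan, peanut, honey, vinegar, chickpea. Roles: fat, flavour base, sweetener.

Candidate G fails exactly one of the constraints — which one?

wheat-free

usable as a fat: satisfied
vegan: satisfied
wheat-free: has wheat flour — fails
soy-free: satisfied
rice-free: satisfied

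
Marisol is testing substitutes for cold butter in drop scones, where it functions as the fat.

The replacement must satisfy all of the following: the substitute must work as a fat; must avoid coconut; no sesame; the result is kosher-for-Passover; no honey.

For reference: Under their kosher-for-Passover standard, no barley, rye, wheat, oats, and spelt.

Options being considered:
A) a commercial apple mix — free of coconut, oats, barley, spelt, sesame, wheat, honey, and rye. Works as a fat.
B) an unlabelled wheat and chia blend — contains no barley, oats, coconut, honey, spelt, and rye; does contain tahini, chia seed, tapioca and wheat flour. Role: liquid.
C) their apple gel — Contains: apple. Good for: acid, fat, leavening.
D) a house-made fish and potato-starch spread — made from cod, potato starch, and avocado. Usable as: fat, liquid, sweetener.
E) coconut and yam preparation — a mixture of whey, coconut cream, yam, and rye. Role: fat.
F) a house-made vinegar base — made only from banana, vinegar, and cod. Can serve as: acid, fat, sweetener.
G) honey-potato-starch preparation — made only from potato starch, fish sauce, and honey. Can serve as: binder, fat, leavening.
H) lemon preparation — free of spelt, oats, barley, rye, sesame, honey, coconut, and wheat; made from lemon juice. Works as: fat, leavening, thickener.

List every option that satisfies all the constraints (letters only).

A, C, D, F, H

A: no coconut, no honey — valid
B: not usable as a fat; has wheat flour, so not kosher-for-Passover (and 1 more) — reject
C: works as a fat, kosher-for-Passover, no coconut — valid
D: only cod, potato starch and avocado; none excluded — valid
E: has rye, so not kosher-for-Passover; has coconut cream, so not coconut-free — no
F: works as a fat, no coconut, kosher-for-Passover — keep
G: has honey, so not honey-free — reject
H: works as a fat, no coconut, no honey — OK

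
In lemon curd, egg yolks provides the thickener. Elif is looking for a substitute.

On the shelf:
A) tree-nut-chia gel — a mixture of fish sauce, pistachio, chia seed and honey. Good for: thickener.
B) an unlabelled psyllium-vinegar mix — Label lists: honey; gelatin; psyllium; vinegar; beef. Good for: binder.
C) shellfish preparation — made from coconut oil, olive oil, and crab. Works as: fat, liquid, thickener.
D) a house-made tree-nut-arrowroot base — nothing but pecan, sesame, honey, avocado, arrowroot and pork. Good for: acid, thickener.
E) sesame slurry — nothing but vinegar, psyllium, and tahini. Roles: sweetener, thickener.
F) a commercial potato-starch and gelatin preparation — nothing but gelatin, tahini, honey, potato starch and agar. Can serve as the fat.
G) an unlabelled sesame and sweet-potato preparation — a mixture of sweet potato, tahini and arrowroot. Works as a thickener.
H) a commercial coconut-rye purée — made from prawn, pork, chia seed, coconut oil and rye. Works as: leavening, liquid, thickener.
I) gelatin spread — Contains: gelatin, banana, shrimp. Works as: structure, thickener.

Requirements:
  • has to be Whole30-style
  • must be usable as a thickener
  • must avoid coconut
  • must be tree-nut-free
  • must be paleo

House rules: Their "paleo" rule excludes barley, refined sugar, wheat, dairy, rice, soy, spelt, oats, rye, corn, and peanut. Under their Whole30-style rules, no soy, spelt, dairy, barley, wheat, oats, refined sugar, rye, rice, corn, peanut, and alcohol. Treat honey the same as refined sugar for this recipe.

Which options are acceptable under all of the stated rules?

E, G, I

A: has honey, so not paleo; has honey, so not Whole30-style (and 1 more) — reject
B: not usable as a thickener; has honey, so not paleo (and 1 more) — out
C: has coconut oil, so not coconut-free — no
D: has honey, so not paleo; has honey, so not Whole30-style (and 1 more) — reject
E: no tree nuts, paleo — valid
F: not usable as a thickener; has honey, so not paleo (and 1 more) — reject
G: no coconut, no tree nuts — valid
H: has rye, so not paleo; has rye, so not Whole30-style (and 1 more) — no
I: works as a thickener, paleo, no tree nuts — valid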